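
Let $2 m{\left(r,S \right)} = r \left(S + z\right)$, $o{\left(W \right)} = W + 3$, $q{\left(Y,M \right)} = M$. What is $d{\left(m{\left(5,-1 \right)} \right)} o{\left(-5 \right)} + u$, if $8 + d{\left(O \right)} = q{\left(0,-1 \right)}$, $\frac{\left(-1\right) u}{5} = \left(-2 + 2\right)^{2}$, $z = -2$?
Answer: $18$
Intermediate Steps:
$o{\left(W \right)} = 3 + W$
$u = 0$ ($u = - 5 \left(-2 + 2\right)^{2} = - 5 \cdot 0^{2} = \left(-5\right) 0 = 0$)
$m{\left(r,S \right)} = \frac{r \left(-2 + S\right)}{2}$ ($m{\left(r,S \right)} = \frac{r \left(S - 2\right)}{2} = \frac{r \left(-2 + S\right)}{2}$)
$d{\left(O \right)} = -9$ ($d{\left(O \right)} = -8 - 1 = -9$)
$d{\left(m{\left(5,-1 \right)} \right)} o{\left(-5 \right)} + u = - 9 \left(3 - 5\right) + 0 = \left(-9\right) \left(-2\right) + 0 = 18 + 0 = 18$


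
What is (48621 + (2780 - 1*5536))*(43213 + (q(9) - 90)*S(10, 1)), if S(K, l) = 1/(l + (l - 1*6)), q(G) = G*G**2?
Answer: 7898549245/4 ≈ 1.9746e+9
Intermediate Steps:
q(G) = G**3
S(K, l) = 1/(-6 + 2*l) (S(K, l) = 1/(l + (l - 6)) = 1/(l + (-6 + l)) = 1/(-6 + 2*l))
(48621 + (2780 - 1*5536))*(43213 + (q(9) - 90)*S(10, 1)) = (48621 + (2780 - 1*5536))*(43213 + (9**3 - 90)*(1/(2*(-3 + 1)))) = (48621 + (2780 - 5536))*(43213 + (729 - 90)*((1/2)/(-2))) = (48621 - 2756)*(43213 + 639*((1/2)*(-1/2))) = 45865*(43213 + 639*(-1/4)) = 45865*(43213 - 639/4) = 45865*(172213/4) = 7898549245/4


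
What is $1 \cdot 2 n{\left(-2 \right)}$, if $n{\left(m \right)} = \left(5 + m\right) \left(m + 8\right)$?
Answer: $36$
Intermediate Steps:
$n{\left(m \right)} = \left(5 + m\right) \left(8 + m\right)$
$1 \cdot 2 n{\left(-2 \right)} = 1 \cdot 2 \left(40 + \left(-2\right)^{2} + 13 \left(-2\right)\right) = 2 \left(40 + 4 - 26\right) = 2 \cdot 18 = 36$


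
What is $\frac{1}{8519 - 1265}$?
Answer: $\frac{1}{7254} \approx 0.00013786$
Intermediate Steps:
$\frac{1}{8519 - 1265} = \frac{1}{7254}$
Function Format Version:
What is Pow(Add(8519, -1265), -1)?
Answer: Rational(1, 7254) ≈ 0.00013786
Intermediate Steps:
Pow(Add(8519, -1265), -1) = Pow(7254, -1) = Rational(1, 7254)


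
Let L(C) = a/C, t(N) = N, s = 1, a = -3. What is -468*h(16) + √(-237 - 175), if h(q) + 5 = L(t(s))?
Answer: 3744 + 2*I*√103 ≈ 3744.0 + 20.298*I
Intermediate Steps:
L(C) = -3/C
h(q) = -8 (h(q) = -5 - 3/1 = -5 - 3*1 = -5 - 3 = -8)
-468*h(16) + √(-237 - 175) = -468*(-8) + √(-237 - 175) = 3744 + √(-412) = 3744 + 2*I*√103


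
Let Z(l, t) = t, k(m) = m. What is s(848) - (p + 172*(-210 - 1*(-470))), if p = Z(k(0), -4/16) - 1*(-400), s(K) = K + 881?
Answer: -173563/4 ≈ -43391.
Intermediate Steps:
s(K) = 881 + K
p = 1599/4 (p = -4/16 - 1*(-400) = -4*1/16 + 400 = -¼ + 400 = 1599/4 ≈ 399.75)
s(848) - (p + 172*(-210 - 1*(-470))) = (881 + 848) - (1599/4 + 172*(-210 - 1*(-470))) = 1729 - (1599/4 + 172*(-210 + 470)) = 1729 - (1599/4 + 172*260) = 1729 - (1599/4 + 44720) = 1729 - 1*180479/4 = 1729 - 180479/4 = -173563/4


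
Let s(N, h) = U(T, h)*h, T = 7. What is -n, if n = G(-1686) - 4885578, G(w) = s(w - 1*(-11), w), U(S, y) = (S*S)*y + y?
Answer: -137244222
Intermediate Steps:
U(S, y) = y + y*S² (U(S, y) = S²*y + y = y*S² + y = y + y*S²)
s(N, h) = 50*h² (s(N, h) = (h*(1 + 7²))*h = (h*(1 + 49))*h = (h*50)*h = (50*h)*h = 50*h²)
G(w) = 50*w²
n = 137244222 (n = 50*(-1686)² - 4885578 = 50*2842596 - 4885578 = 142129800 - 4885578 = 137244222)
-n = -1*137244222 = -137244222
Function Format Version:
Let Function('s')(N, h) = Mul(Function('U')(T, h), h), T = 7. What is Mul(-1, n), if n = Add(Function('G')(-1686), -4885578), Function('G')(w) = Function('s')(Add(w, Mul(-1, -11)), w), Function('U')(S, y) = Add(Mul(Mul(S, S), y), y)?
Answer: -137244222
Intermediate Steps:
Function('U')(S, y) = Add(y, Mul(y, Pow(S, 2))) (Function('U')(S, y) = Add(Mul(Pow(S, 2), y), y) = Add(Mul(y, Pow(S, 2)), y) = Add(y, Mul(y, Pow(S, 2))))
Function('s')(N, h) = Mul(50, Pow(h, 2)) (Function('s')(N, h) = Mul(Mul(h, Add(1, Pow(7, 2))), h) = Mul(Mul(h, Add(1, 49)), h) = Mul(Mul(h, 50), h) = Mul(Mul(50, h), h) = Mul(50, Pow(h, 2)))
Function('G')(w) = Mul(50, Pow(w, 2))
n = 137244222 (n = Add(Mul(50, Pow(-1686, 2)), -4885578) = Add(Mul(50, 2842596), -4885578) = Add(142129800, -4885578) = 137244222)
Mul(-1, n) = Mul(-1, 137244222) = -137244222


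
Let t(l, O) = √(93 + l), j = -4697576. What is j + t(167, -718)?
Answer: -4697576 + 2*√65 ≈ -4.6976e+6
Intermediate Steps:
j + t(167, -718) = -4697576 + √(93 + 167) = -4697576 + √260 = -4697576 + 2*√65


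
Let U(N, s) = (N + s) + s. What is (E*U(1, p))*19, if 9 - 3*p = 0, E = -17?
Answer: -2261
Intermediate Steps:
p = 3 (p = 3 - ⅓*0 = 3 + 0 = 3)
U(N, s) = N + 2*s
(E*U(1, p))*19 = -17*(1 + 2*3)*19 = -17*(1 + 6)*19 = -17*7*19 = -119*19 = -2261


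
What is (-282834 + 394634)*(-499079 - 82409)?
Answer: -65010358400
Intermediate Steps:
(-282834 + 394634)*(-499079 - 82409) = 111800*(-581488) = -65010358400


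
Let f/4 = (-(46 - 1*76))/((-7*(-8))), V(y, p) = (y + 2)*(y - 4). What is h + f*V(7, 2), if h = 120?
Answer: 1245/7 ≈ 177.86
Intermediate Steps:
V(y, p) = (-4 + y)*(2 + y) (V(y, p) = (2 + y)*(-4 + y) = (-4 + y)*(2 + y))
f = 15/7 (f = 4*((-(46 - 1*76))/((-7*(-8)))) = 4*(-(46 - 76)/56) = 4*(-1*(-30)*(1/56)) = 4*(30*(1/56)) = 4*(15/28) = 15/7 ≈ 2.1429)
h + f*V(7, 2) = 120 + 15*(-8 + 7² - 2*7)/7 = 120 + 15*(-8 + 49 - 14)/7 = 120 + (15/7)*27 = 120 + 405/7 = 1245/7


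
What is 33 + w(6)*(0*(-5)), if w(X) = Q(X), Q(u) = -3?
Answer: 33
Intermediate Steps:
w(X) = -3
33 + w(6)*(0*(-5)) = 33 - 0*(-5) = 33 - 3*0 = 33 + 0 = 33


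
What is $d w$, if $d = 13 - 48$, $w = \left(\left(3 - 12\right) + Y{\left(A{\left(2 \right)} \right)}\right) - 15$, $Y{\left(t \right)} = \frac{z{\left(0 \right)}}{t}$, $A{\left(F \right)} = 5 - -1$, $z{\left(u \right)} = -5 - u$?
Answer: $\frac{5215}{6} \approx 869.17$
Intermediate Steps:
$A{\left(F \right)} = 6$ ($A{\left(F \right)} = 5 + 1 = 6$)
$Y{\left(t \right)} = - \frac{5}{t}$ ($Y{\left(t \right)} = \frac{-5 - 0}{t} = \frac{-5 + 0}{t} = - \frac{5}{t}$)
$w = - \frac{149}{6}$ ($w = \left(\left(3 - 12\right) - \frac{5}{6}\right) - 15 = \left(-9 - \frac{5}{6}\right) - 15 = - \frac{59}{6} - 15 = - \frac{149}{6} \approx -24.833$)
$d = -35$ ($d = 13 - 48 = -35$)
$d w = \left(-35\right) \left(- \frac{149}{6}\right) = \frac{5215}{6}$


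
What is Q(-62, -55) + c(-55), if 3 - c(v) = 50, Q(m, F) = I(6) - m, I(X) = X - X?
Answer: 15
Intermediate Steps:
I(X) = 0
Q(m, F) = -m (Q(m, F) = 0 - m = -m)
c(v) = -47 (c(v) = 3 - 1*50 = 3 - 50 = -47)
Q(-62, -55) + c(-55) = -1*(-62) - 47 = 62 - 47 = 15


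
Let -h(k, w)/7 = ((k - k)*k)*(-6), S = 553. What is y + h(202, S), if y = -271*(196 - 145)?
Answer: -13821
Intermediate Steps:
h(k, w) = 0 (h(k, w) = -7*(k - k)*k*(-6) = -7*0*k*(-6) = -0*(-6) = -7*0 = 0)
y = -13821 (y = -271*51 = -13821)
y + h(202, S) = -13821 + 0 = -13821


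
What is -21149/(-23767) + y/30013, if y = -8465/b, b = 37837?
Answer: 24016642993614/26989849905727 ≈ 0.88984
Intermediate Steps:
y = -8465/37837 ≈ -0.22372
-21149/(-23767) + y/30013 = -21149/(-23767) - 8465/37837/30013 = -21149*(-1/23767) - 8465/37837*1/30013 = 21149/23767 - 8465/1135601881 = 24016642993614/26989849905727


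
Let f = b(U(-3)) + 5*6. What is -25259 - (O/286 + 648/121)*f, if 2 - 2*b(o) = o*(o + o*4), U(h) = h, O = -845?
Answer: -12235233/484 ≈ -25279.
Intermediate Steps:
b(o) = 1 - 5*o²/2 (b(o) = 1 - o*(o + o*4)/2 = 1 - o*(o + 4*o)/2 = 1 - o*5*o/2 = 1 - 5*o²/2)
f = 17/2 (f = (1 - 5/2*(-3)²) + 5*6 = (1 - 5/2*9) + 30 = (1 - 45/2) + 30 = -43/2 + 30 = 17/2 ≈ 8.5000)
-25259 - (O/286 + 648/121)*f = -25259 - (-845/286 + 648/121)*17/2 = -25259 - (-845*1/286 + 648*(1/121))*17/2 = -25259 - (-65/22 + 648/121)*17/2 = -25259 - 581*17/(242*2) = -25259 - 1*9877/484 = -25259 - 9877/484 = -12235233/484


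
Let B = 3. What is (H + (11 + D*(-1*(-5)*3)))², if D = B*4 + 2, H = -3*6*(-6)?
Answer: 108241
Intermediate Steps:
H = 108 (H = -18*(-6) = 108)
D = 14 (D = 3*4 + 2 = 12 + 2 = 14)
(H + (11 + D*(-1*(-5)*3)))² = (108 + (11 + 14*(-1*(-5)*3)))² = (108 + (11 + 14*(5*3)))² = (108 + (11 + 14*15))² = (108 + (11 + 210))² = (108 + 221)² = 329² = 108241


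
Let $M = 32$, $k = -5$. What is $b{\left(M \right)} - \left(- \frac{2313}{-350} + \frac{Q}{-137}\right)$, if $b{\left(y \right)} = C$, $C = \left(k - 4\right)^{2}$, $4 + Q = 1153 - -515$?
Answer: $\frac{4149469}{47950} \approx 86.537$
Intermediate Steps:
$Q = 1664$ ($Q = -4 + \left(1153 - -515\right) = -4 + \left(1153 + 515\right) = -4 + 1668 = 1664$)
$C = 81$ ($C = \left(-5 - 4\right)^{2} = \left(-9\right)^{2} = 81$)
$b{\left(y \right)} = 81$
$b{\left(M \right)} - \left(- \frac{2313}{-350} + \frac{Q}{-137}\right) = 81 - \left(- \frac{2313}{-350} + \frac{1664}{-137}\right) = 81 - \left(\left(-2313\right) \left(- \frac{1}{350}\right) + 1664 \left(- \frac{1}{137}\right)\right) = 81 - \left(\frac{2313}{350} - \frac{1664}{137}\right) = 81 - - \frac{265519}{47950} = 81 + \frac{265519}{47950} = \frac{4149469}{47950}$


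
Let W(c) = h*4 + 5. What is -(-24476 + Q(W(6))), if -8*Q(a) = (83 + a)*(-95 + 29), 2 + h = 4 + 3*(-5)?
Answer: 24179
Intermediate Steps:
h = -13 (h = -2 + (4 + 3*(-5)) = -2 + (4 - 15) = -2 - 11 = -13)
W(c) = -47 (W(c) = -13*4 + 5 = -52 + 5 = -47)
Q(a) = 2739/4 + 33*a/4 (Q(a) = -(83 + a)*(-95 + 29)/8 = -(83 + a)*(-66)/8 = -(-5478 - 66*a)/8 = 2739/4 + 33*a/4)
-(-24476 + Q(W(6))) = -(-24476 + (2739/4 + (33/4)*(-47))) = -(-24476 + (2739/4 - 1551/4)) = -(-24476 + 297) = -1*(-24179) = 24179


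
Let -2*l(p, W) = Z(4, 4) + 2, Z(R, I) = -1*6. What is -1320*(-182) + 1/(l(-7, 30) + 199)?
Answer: 48288241/201 ≈ 2.4024e+5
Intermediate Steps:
Z(R, I) = -6
l(p, W) = 2 (l(p, W) = -(-6 + 2)/2 = -½*(-4) = 2)
-1320*(-182) + 1/(l(-7, 30) + 199) = -1320*(-182) + 1/(2 + 199) = 240240 + 1/201 = 48288241/201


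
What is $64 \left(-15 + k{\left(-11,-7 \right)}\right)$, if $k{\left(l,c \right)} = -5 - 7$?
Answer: $-1728$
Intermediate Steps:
$k{\left(l,c \right)} = -12$ ($k{\left(l,c \right)} = -5 - 7 = -12$)
$64 \left(-15 + k{\left(-11,-7 \right)}\right) = 64 \left(-15 - 12\right) = 64 \left(-27\right) = -1728$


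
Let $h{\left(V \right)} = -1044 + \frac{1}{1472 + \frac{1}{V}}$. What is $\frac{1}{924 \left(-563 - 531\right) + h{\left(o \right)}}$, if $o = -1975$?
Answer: $- \frac{2907199}{2941794666125} \approx -9.8824 \cdot 10^{-7}$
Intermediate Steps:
$\frac{1}{924 \left(-563 - 531\right) + h{\left(o \right)}} = \frac{1}{924 \left(-563 - 531\right) + \frac{-1044 - -3035114825}{1 + 1472 \left(-1975\right)}} = \frac{1}{924 \left(-1094\right) + \frac{-1044 + 3035114825}{1 - 2907200}} = \frac{1}{-1010856 + \frac{1}{-2907199} \cdot 3035113781} = \frac{1}{-1010856 - \frac{3035113781}{2907199}} = \frac{1}{- \frac{2941794666125}{2907199}} = - \frac{2907199}{2941794666125}$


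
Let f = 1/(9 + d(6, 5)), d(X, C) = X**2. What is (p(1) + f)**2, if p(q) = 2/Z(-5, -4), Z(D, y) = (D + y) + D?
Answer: 1444/99225 ≈ 0.014553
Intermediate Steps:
Z(D, y) = y + 2*D
p(q) = -1/7 (p(q) = 2/(-4 + 2*(-5)) = 2/(-4 - 10) = 2/(-14) = 2*(-1/14) = -1/7)
f = 1/45 (f = 1/(9 + 6**2) = 1/(9 + 36) = 1/45 ≈ 0.022222)
(p(1) + f)**2 = (-1/7 + 1/45)**2 = (-38/315)**2 = 1444/99225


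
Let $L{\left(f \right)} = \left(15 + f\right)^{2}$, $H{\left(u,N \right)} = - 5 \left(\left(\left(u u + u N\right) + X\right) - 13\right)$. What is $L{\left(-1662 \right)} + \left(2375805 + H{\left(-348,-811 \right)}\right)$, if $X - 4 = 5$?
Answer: $3071774$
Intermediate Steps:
$X = 9$ ($X = 4 + 5 = 9$)
$H{\left(u,N \right)} = 20 - 5 u^{2} - 5 N u$ ($H{\left(u,N \right)} = - 5 \left(\left(\left(u u + u N\right) + 9\right) - 13\right) = - 5 \left(\left(\left(u^{2} + N u\right) + 9\right) - 13\right) = - 5 \left(\left(9 + u^{2} + N u\right) - 13\right) = - 5 \left(-4 + u^{2} + N u\right) = 20 - 5 u^{2} - 5 N u$)
$L{\left(-1662 \right)} + \left(2375805 + H{\left(-348,-811 \right)}\right) = \left(15 - 1662\right)^{2} + \left(2375805 - \left(-20 + 605520 + 1411140\right)\right) = \left(-1647\right)^{2} + \left(2375805 - 2016640\right) = 2712609 + \left(2375805 - 2016640\right) = 2712609 + 359165 = 3071774$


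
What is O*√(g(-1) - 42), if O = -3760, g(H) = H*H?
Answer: -3760*I*√41 ≈ -24076.0*I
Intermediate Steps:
g(H) = H²
O*√(g(-1) - 42) = -3760*√((-1)² - 42) = -3760*√(1 - 42) = -3760*I*√41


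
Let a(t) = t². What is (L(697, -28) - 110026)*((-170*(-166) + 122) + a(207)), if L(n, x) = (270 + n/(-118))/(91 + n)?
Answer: -728328525537411/92984 ≈ -7.8328e+9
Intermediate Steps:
L(n, x) = (270 - n/118)/(91 + n) (L(n, x) = (270 + n*(-1/118))/(91 + n) = (270 - n/118)/(91 + n))
(L(697, -28) - 110026)*((-170*(-166) + 122) + a(207)) = ((31860 - 1*697)/(118*(91 + 697)) - 110026)*((-170*(-166) + 122) + 207²) = ((1/118)*(31860 - 697)/788 - 110026)*((28220 + 122) + 42849) = ((1/118)*(1/788)*31163 - 110026)*(28342 + 42849) = (31163/92984 - 110026)*71191 = -10230626421/92984*71191 = -728328525537411/92984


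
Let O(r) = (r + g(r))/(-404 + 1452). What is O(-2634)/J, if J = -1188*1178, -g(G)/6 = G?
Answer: -2195/244439712 ≈ -8.9797e-6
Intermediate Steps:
g(G) = -6*G
O(r) = -5*r/1048 (O(r) = (r - 6*r)/(-404 + 1452) = -5*r/1048)
J = -1399464
O(-2634)/J = -5/1048*(-2634)/(-1399464) = (6585/524)*(-1/1399464) = -2195/244439712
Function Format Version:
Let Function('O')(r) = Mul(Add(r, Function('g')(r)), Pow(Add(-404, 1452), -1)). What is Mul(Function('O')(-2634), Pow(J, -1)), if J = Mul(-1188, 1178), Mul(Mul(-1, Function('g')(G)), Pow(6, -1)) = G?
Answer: Rational(-2195, 244439712) ≈ -8.9797e-6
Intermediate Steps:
Function('g')(G) = Mul(-6, G)
Function('O')(r) = Mul(Rational(-5, 1048), r) (Function('O')(r) = Mul(Add(r, Mul(-6, r)), Pow(Add(-404, 1452), -1)) = Mul(Mul(-5, r), Pow(1048, -1)) = Mul(Mul(-5, r), Rational(1, 1048)) = Mul(Rational(-5, 1048), r))
J = -1399464
Mul(Function('O')(-2634), Pow(J, -1)) = Mul(Mul(Rational(-5, 1048), -2634), Pow(-1399464, -1)) = Mul(Rational(6585, 524), Rational(-1, 1399464)) = Rational(-2195, 244439712)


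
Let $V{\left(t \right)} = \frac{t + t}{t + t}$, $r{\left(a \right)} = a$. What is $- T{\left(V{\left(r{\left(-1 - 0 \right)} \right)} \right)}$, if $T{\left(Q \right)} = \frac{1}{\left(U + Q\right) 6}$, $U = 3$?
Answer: $- \frac{1}{24} \approx -0.041667$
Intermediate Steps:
$V{\left(t \right)} = 1$ ($V{\left(t \right)} = \frac{2 t}{2 t} = 2 t \frac{1}{2 t} = 1$)
$T{\left(Q \right)} = \frac{1}{18 + 6 Q}$ ($T{\left(Q \right)} = \frac{1}{\left(3 + Q\right) 6} = \frac{1}{18 + 6 Q}$)
$- T{\left(V{\left(r{\left(-1 - 0 \right)} \right)} \right)} = - \frac{1}{6 \left(3 + 1\right)} = - \frac{1}{6 \cdot 4} = \left(-1\right) \frac{1}{24} = - \frac{1}{24}$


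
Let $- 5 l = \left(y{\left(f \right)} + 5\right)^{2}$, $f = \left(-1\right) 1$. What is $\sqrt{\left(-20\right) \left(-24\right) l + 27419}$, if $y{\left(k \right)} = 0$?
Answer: $\sqrt{25019} \approx 158.17$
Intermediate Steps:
$f = -1$
$l = -5$ ($l = - \frac{\left(0 + 5\right)^{2}}{5} = - \frac{5^{2}}{5} = \left(- \frac{1}{5}\right) 25 = -5$)
$\sqrt{\left(-20\right) \left(-24\right) l + 27419} = \sqrt{\left(-20\right) \left(-24\right) \left(-5\right) + 27419} = \sqrt{480 \left(-5\right) + 27419} = \sqrt{-2400 + 27419} = \sqrt{25019}$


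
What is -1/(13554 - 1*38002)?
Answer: 1/24448 ≈ 4.0903e-5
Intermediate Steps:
-1/(13554 - 1*38002) = -1/(13554 - 38002) = -1/(-24448) = -1*(-1/24448) = 1/24448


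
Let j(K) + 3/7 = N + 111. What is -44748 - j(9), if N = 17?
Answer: -314129/7 ≈ -44876.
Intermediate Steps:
j(K) = 893/7 (j(K) = -3/7 + (17 + 111) = -3/7 + 128 = 893/7)
-44748 - j(9) = -44748 - 1*893/7 = -44748 - 893/7 = -314129/7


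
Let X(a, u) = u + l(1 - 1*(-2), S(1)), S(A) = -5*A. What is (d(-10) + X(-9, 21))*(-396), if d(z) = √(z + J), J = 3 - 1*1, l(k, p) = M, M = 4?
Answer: -9900 - 792*I*√2 ≈ -9900.0 - 1120.1*I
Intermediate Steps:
l(k, p) = 4
J = 2 (J = 3 - 1 = 2)
X(a, u) = 4 + u (X(a, u) = u + 4 = 4 + u)
d(z) = √(2 + z) (d(z) = √(z + 2) = √(2 + z))
(d(-10) + X(-9, 21))*(-396) = (√(2 - 10) + (4 + 21))*(-396) = (√(-8) + 25)*(-396) = (2*I*√2 + 25)*(-396) = (25 + 2*I*√2)*(-396) = -9900 - 792*I*√2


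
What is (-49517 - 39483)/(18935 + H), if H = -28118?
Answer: 89000/9183 ≈ 9.6918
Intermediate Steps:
(-49517 - 39483)/(18935 + H) = (-49517 - 39483)/(18935 - 28118) = -89000/(-9183) = -89000*(-1/9183) = 89000/9183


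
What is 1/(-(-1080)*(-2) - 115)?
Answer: -1/2275 ≈ -0.00043956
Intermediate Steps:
1/(-(-1080)*(-2) - 115) = 1/(-108*20 - 115) = 1/(-2160 - 115) = 1/(-2275) = -1/2275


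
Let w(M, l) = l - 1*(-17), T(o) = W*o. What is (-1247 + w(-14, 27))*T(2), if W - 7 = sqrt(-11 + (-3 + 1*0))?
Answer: -16842 - 2406*I*sqrt(14) ≈ -16842.0 - 9002.4*I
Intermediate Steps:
W = 7 + I*sqrt(14) (W = 7 + sqrt(-11 + (-3 + 1*0)) = 7 + sqrt(-11 + (-3 + 0)) = 7 + sqrt(-11 - 3) = 7 + sqrt(-14) = 7 + I*sqrt(14) ≈ 7.0 + 3.7417*I)
T(o) = o*(7 + I*sqrt(14)) (T(o) = (7 + I*sqrt(14))*o = o*(7 + I*sqrt(14)))
w(M, l) = 17 + l (w(M, l) = l + 17 = 17 + l)
(-1247 + w(-14, 27))*T(2) = (-1247 + (17 + 27))*(2*(7 + I*sqrt(14))) = (-1247 + 44)*(14 + 2*I*sqrt(14)) = -1203*(14 + 2*I*sqrt(14)) = -16842 - 2406*I*sqrt(14)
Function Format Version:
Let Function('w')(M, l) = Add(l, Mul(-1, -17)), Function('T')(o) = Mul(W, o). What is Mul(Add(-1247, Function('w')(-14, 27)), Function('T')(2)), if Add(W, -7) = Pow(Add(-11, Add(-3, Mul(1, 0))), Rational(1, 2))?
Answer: Add(-16842, Mul(-2406, I, Pow(14, Rational(1, 2)))) ≈ Add(-16842., Mul(-9002.4, I))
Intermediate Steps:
W = Add(7, Mul(I, Pow(14, Rational(1, 2)))) (W = Add(7, Pow(Add(-11, Add(-3, Mul(1, 0))), Rational(1, 2))) = Add(7, Pow(Add(-11, Add(-3, 0)), Rational(1, 2))) = Add(7, Pow(Add(-11, -3), Rational(1, 2))) = Add(7, Pow(-14, Rational(1, 2))) = Add(7, Mul(I, Pow(14, Rational(1, 2)))) ≈ Add(7.0000, Mul(3.7417, I)))
Function('T')(o) = Mul(o, Add(7, Mul(I, Pow(14, Rational(1, 2))))) (Function('T')(o) = Mul(Add(7, Mul(I, Pow(14, Rational(1, 2)))), o) = Mul(o, Add(7, Mul(I, Pow(14, Rational(1, 2))))))
Function('w')(M, l) = Add(17, l) (Function('w')(M, l) = Add(l, 17) = Add(17, l))
Mul(Add(-1247, Function('w')(-14, 27)), Function('T')(2)) = Mul(Add(-1247, Add(17, 27)), Mul(2, Add(7, Mul(I, Pow(14, Rational(1, 2)))))) = Mul(Add(-1247, 44), Add(14, Mul(2, I, Pow(14, Rational(1, 2))))) = Mul(-1203, Add(14, Mul(2, I, Pow(14, Rational(1, 2))))) = Add(-16842, Mul(-2406, I, Pow(14, Rational(1, 2))))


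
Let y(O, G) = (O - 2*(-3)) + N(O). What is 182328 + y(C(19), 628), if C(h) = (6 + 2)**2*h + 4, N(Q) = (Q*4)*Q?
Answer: 6137154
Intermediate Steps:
N(Q) = 4*Q**2 (N(Q) = (4*Q)*Q = 4*Q**2)
C(h) = 4 + 64*h (C(h) = 8**2*h + 4 = 64*h + 4 = 4 + 64*h)
y(O, G) = 6 + O + 4*O**2 (y(O, G) = (O - 2*(-3)) + 4*O**2 = (O + 6) + 4*O**2 = (6 + O) + 4*O**2 = 6 + O + 4*O**2)
182328 + y(C(19), 628) = 182328 + (6 + (4 + 64*19) + 4*(4 + 64*19)**2) = 182328 + (6 + (4 + 1216) + 4*(4 + 1216)**2) = 182328 + (6 + 1220 + 4*1220**2) = 182328 + (6 + 1220 + 4*1488400) = 182328 + (6 + 1220 + 5953600) = 182328 + 5954826 = 6137154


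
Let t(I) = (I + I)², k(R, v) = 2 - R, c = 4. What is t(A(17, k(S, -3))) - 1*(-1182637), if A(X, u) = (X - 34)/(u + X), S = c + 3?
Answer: 42575221/36 ≈ 1.1826e+6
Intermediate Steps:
S = 7 (S = 4 + 3 = 7)
A(X, u) = (-34 + X)/(X + u)
t(I) = 4*I² (t(I) = (2*I)² = 4*I²)
t(A(17, k(S, -3))) - 1*(-1182637) = 4*((-34 + 17)/(17 + (2 - 1*7)))² - 1*(-1182637) = 4*(-17/(17 + (2 - 7)))² + 1182637 = 4*(-17/(17 - 5))² + 1182637 = 4*(-17/12)² + 1182637 = 4*(289/144) + 1182637 = 289/36 + 1182637 = 42575221/36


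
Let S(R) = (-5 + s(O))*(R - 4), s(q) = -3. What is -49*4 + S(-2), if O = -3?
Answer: -148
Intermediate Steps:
S(R) = 32 - 8*R (S(R) = (-5 - 3)*(R - 4) = -8*(-4 + R) = 32 - 8*R)
-49*4 + S(-2) = -49*4 + (32 - 8*(-2)) = -49*4 + (32 + 16) = -196 + 48 = -148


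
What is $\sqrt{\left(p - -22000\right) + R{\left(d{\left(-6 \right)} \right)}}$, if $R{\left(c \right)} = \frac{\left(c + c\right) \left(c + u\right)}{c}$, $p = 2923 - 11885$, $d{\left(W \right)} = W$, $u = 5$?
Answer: $2 \sqrt{3259} \approx 114.18$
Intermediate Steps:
$p = -8962$
$R{\left(c \right)} = 10 + 2 c$ ($R{\left(c \right)} = \frac{\left(c + c\right) \left(c + 5\right)}{c} = \frac{2 c \left(5 + c\right)}{c} = 10 + 2 c$)
$\sqrt{\left(p - -22000\right) + R{\left(d{\left(-6 \right)} \right)}} = \sqrt{\left(-8962 - -22000\right) + \left(10 + 2 \left(-6\right)\right)} = \sqrt{\left(-8962 + 22000\right) + \left(10 - 12\right)} = \sqrt{13038 - 2} = \sqrt{13036} = 2 \sqrt{3259}$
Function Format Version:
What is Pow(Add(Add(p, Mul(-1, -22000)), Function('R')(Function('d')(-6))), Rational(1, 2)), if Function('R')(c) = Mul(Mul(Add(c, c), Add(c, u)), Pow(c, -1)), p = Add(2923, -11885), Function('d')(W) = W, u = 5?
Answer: Mul(2, Pow(3259, Rational(1, 2))) ≈ 114.18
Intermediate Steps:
p = -8962
Function('R')(c) = Add(10, Mul(2, c)) (Function('R')(c) = Mul(Mul(Add(c, c), Add(c, 5)), Pow(c, -1)) = Mul(Mul(Mul(2, c), Add(5, c)), Pow(c, -1)) = Mul(Mul(2, c, Add(5, c)), Pow(c, -1)) = Add(10, Mul(2, c)))
Pow(Add(Add(p, Mul(-1, -22000)), Function('R')(Function('d')(-6))), Rational(1, 2)) = Pow(Add(Add(-8962, Mul(-1, -22000)), Add(10, Mul(2, -6))), Rational(1, 2)) = Pow(Add(Add(-8962, 22000), Add(10, -12)), Rational(1, 2)) = Pow(Add(13038, -2), Rational(1, 2)) = Pow(13036, Rational(1, 2)) = Mul(2, Pow(3259, Rational(1, 2)))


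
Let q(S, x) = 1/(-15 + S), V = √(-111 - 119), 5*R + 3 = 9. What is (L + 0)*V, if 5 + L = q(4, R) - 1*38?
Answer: -474*I*√230/11 ≈ -653.51*I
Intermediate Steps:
R = 6/5 (R = -⅗ + (⅕)*9 = -⅗ + 9/5 = 6/5 ≈ 1.2000)
V = I*√230 (V = √(-230) = I*√230 ≈ 15.166*I)
L = -474/11 (L = -5 + (1/(-15 + 4) - 1*38) = -5 + (1/(-11) - 38) = -5 + (-1/11 - 38) = -5 - 419/11 = -474/11 ≈ -43.091)
(L + 0)*V = (-474/11 + 0)*(I*√230) = -474*I*√230/11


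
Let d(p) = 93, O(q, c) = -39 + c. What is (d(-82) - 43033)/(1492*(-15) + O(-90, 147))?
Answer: 10735/5568 ≈ 1.9280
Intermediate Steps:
(d(-82) - 43033)/(1492*(-15) + O(-90, 147)) = (93 - 43033)/(1492*(-15) + (-39 + 147)) = -42940/(-22380 + 108) = -42940/(-22272) = -42940*(-1/22272) = 10735/5568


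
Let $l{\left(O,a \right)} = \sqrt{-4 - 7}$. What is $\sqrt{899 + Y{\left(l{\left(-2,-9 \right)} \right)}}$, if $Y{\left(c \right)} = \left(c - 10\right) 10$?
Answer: $\sqrt{799 + 10 i \sqrt{11}} \approx 28.273 + 0.58654 i$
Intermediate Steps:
$l{\left(O,a \right)} = i \sqrt{11}$ ($l{\left(O,a \right)} = \sqrt{-11} = i \sqrt{11}$)
$Y{\left(c \right)} = -100 + 10 c$ ($Y{\left(c \right)} = \left(c - 10\right) 10 = \left(-10 + c\right) 10 = -100 + 10 c$)
$\sqrt{899 + Y{\left(l{\left(-2,-9 \right)} \right)}} = \sqrt{899 - \left(100 - 10 i \sqrt{11}\right)} = \sqrt{799 + 10 i \sqrt{11}}$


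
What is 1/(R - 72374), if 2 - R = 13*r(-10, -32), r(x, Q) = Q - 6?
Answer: -1/71878 ≈ -1.3912e-5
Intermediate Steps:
r(x, Q) = -6 + Q
R = 496 (R = 2 - 13*(-6 - 32) = 2 - 13*(-38) = 2 - 1*(-494) = 2 + 494 = 496)
1/(R - 72374) = 1/(496 - 72374) = 1/(-71878) = -1/71878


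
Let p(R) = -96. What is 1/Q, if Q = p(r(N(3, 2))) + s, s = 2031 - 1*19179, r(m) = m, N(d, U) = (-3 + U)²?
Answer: -1/17244 ≈ -5.7991e-5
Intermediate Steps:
s = -17148 (s = 2031 - 19179 = -17148)
Q = -17244 (Q = -96 - 17148 = -17244)
1/Q = 1/(-17244) = -1/17244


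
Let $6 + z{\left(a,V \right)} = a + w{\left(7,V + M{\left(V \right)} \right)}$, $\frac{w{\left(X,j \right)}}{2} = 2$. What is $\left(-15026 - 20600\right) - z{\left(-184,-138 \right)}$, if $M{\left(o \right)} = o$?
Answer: $-35440$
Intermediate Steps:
$w{\left(X,j \right)} = 4$ ($w{\left(X,j \right)} = 2 \cdot 2 = 4$)
$z{\left(a,V \right)} = -2 + a$ ($z{\left(a,V \right)} = -6 + \left(a + 4\right) = -6 + \left(4 + a\right) = -2 + a$)
$\left(-15026 - 20600\right) - z{\left(-184,-138 \right)} = \left(-15026 - 20600\right) - \left(-2 - 184\right) = \left(-15026 - 20600\right) - -186 = -35626 + 186 = -35440$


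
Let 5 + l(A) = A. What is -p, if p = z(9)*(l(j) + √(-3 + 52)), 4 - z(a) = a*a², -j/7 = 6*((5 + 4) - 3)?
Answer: -181250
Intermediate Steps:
j = -252 (j = -42*((5 + 4) - 3) = -42*(9 - 3) = -42*6 = -7*36 = -252)
z(a) = 4 - a³ (z(a) = 4 - a*a² = 4 - a³)
l(A) = -5 + A
p = 181250 (p = (4 - 1*9³)*((-5 - 252) + √(-3 + 52)) = (4 - 1*729)*(-257 + √49) = (4 - 729)*(-257 + 7) = -725*(-250) = 181250)
-p = -1*181250 = -181250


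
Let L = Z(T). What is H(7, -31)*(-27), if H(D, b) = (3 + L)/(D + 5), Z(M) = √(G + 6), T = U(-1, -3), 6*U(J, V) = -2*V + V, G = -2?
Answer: -45/4 ≈ -11.250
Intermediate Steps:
U(J, V) = -V/6 (U(J, V) = (-2*V + V)/6 = (-V)/6 = -V/6)
T = ½ (T = -⅙*(-3) = ½ ≈ 0.50000)
Z(M) = 2 (Z(M) = √(-2 + 6) = √4 = 2)
L = 2
H(D, b) = 5/(5 + D) (H(D, b) = (3 + 2)/(D + 5) = 5/(5 + D))
H(7, -31)*(-27) = (5/(5 + 7))*(-27) = (5/12)*(-27) = -45/4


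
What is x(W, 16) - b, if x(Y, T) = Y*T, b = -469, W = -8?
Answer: 341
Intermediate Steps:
x(Y, T) = T*Y
x(W, 16) - b = 16*(-8) - 1*(-469) = -128 + 469 = 341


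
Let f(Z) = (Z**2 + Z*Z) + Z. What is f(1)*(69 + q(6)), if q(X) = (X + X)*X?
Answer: 423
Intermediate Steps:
q(X) = 2*X**2 (q(X) = (2*X)*X = 2*X**2)
f(Z) = Z + 2*Z**2 (f(Z) = (Z**2 + Z**2) + Z = 2*Z**2 + Z = Z + 2*Z**2)
f(1)*(69 + q(6)) = (1*(1 + 2*1))*(69 + 2*6**2) = (1*(1 + 2))*(69 + 2*36) = (1*3)*(69 + 72) = 3*141 = 423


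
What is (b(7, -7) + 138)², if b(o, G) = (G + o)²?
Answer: 19044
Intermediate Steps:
(b(7, -7) + 138)² = ((-7 + 7)² + 138)² = (0² + 138)² = (0 + 138)² = 138² = 19044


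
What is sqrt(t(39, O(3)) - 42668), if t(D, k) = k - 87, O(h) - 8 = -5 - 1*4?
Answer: 2*I*sqrt(10689) ≈ 206.78*I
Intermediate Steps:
O(h) = -1 (O(h) = 8 + (-5 - 1*4) = 8 + (-5 - 4) = 8 - 9 = -1)
t(D, k) = -87 + k
sqrt(t(39, O(3)) - 42668) = sqrt((-87 - 1) - 42668) = sqrt(-88 - 42668) = sqrt(-42756) = 2*I*sqrt(10689)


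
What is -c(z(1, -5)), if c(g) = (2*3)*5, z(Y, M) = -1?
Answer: -30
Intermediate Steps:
c(g) = 30 (c(g) = 6*5 = 30)
-c(z(1, -5)) = -1*30 = -30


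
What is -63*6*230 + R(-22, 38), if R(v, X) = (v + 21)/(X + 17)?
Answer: -4781701/55 ≈ -86940.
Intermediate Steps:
R(v, X) = (21 + v)/(17 + X)
-63*6*230 + R(-22, 38) = -63*6*230 + (21 - 22)/(17 + 38) = -378*230 - 1/55 = -86940 + (1/55)*(-1) = -86940 - 1/55 = -4781701/55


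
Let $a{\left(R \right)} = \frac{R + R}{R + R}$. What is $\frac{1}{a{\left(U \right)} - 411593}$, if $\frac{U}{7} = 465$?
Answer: $- \frac{1}{411592} \approx -2.4296 \cdot 10^{-6}$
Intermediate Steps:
$U = 3255$ ($U = 7 \cdot 465 = 3255$)
$a{\left(R \right)} = 1$ ($a{\left(R \right)} = \frac{2 R}{2 R} = 2 R \frac{1}{2 R} = 1$)
$\frac{1}{a{\left(U \right)} - 411593} = \frac{1}{1 - 411593} = \frac{1}{-411592} = - \frac{1}{411592}$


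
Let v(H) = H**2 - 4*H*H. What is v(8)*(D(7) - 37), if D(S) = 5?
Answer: 6144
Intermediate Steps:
v(H) = -3*H**2 (v(H) = H**2 - 4*H**2 = -3*H**2)
v(8)*(D(7) - 37) = (-3*8**2)*(5 - 37) = -3*64*(-32) = -192*(-32) = 6144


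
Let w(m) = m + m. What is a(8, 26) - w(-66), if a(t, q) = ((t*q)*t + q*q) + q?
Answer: 2498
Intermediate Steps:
a(t, q) = q + q**2 + q*t**2 (a(t, q) = ((q*t)*t + q**2) + q = (q*t**2 + q**2) + q = (q**2 + q*t**2) + q = q + q**2 + q*t**2)
w(m) = 2*m
a(8, 26) - w(-66) = 26*(1 + 26 + 8**2) - 2*(-66) = 26*(1 + 26 + 64) - 1*(-132) = 26*91 + 132 = 2366 + 132 = 2498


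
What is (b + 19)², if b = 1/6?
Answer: 13225/36 ≈ 367.36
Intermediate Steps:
b = ⅙ ≈ 0.16667
(b + 19)² = (⅙ + 19)² = (115/6)² = 13225/36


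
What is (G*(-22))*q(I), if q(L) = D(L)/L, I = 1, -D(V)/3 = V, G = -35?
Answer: -2310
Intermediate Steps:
D(V) = -3*V
q(L) = -3 (q(L) = (-3*L)/L = -3)
(G*(-22))*q(I) = -35*(-22)*(-3) = 770*(-3) = -2310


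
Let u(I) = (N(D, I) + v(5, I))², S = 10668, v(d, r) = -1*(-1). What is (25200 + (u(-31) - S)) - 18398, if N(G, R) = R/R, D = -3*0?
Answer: -3862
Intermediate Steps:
v(d, r) = 1
D = 0
N(G, R) = 1
u(I) = 4 (u(I) = (1 + 1)² = 2² = 4)
(25200 + (u(-31) - S)) - 18398 = (25200 + (4 - 1*10668)) - 18398 = (25200 + (4 - 10668)) - 18398 = (25200 - 10664) - 18398 = 14536 - 18398 = -3862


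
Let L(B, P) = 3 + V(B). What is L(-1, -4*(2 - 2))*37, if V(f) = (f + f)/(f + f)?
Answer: 148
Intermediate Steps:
V(f) = 1 (V(f) = (2*f)/((2*f)) = (2*f)*(1/(2*f)) = 1)
L(B, P) = 4 (L(B, P) = 3 + 1 = 4)
L(-1, -4*(2 - 2))*37 = 4*37 = 148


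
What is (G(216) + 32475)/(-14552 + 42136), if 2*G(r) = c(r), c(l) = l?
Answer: 32583/27584 ≈ 1.1812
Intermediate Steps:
G(r) = r/2
(G(216) + 32475)/(-14552 + 42136) = ((½)*216 + 32475)/(-14552 + 42136) = (108 + 32475)/27584 = 32583*(1/27584) = 32583/27584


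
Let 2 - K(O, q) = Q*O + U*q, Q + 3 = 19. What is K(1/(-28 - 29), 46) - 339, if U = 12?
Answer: -50657/57 ≈ -888.72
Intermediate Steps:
Q = 16 (Q = -3 + 19 = 16)
K(O, q) = 2 - 16*O - 12*q (K(O, q) = 2 - (16*O + 12*q) = 2 - (12*q + 16*O) = 2 + (-16*O - 12*q) = 2 - 16*O - 12*q)
K(1/(-28 - 29), 46) - 339 = (2 - 16/(-28 - 29) - 12*46) - 339 = (2 - 16/(-57) - 552) - 339 = (2 - 16*(-1/57) - 552) - 339 = (2 + 16/57 - 552) - 339 = -31334/57 - 339 = -50657/57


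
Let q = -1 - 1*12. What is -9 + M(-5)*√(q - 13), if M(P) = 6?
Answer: -9 + 6*I*√26 ≈ -9.0 + 30.594*I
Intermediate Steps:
q = -13 (q = -1 - 12 = -13)
-9 + M(-5)*√(q - 13) = -9 + 6*√(-13 - 13) = -9 + 6*√(-26) = -9 + 6*(I*√26) = -9 + 6*I*√26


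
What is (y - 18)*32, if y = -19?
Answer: -1184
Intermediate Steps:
(y - 18)*32 = (-19 - 18)*32 = -37*32 = -1184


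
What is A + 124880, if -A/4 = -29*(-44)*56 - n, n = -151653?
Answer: -767556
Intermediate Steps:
A = -892436 (A = -4*(-29*(-44)*56 - 1*(-151653)) = -4*(1276*56 + 151653) = -4*(71456 + 151653) = -4*223109 = -892436)
A + 124880 = -892436 + 124880 = -767556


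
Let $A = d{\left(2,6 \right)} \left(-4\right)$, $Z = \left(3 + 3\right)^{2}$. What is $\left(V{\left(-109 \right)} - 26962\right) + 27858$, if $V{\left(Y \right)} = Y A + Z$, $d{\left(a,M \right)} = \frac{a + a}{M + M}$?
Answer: $\frac{3232}{3} \approx 1077.3$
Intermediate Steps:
$d{\left(a,M \right)} = \frac{a}{M}$ ($d{\left(a,M \right)} = \frac{2 a}{2 M} = 2 a \frac{1}{2 M} = \frac{a}{M}$)
$Z = 36$ ($Z = 6^{2} = 36$)
$A = - \frac{4}{3}$ ($A = \frac{2}{6} \left(-4\right) = 2 \cdot \frac{1}{6} \left(-4\right) = \frac{1}{3} \left(-4\right) = - \frac{4}{3} \approx -1.3333$)
$V{\left(Y \right)} = 36 - \frac{4 Y}{3}$ ($V{\left(Y \right)} = Y \left(- \frac{4}{3}\right) + 36 = - \frac{4 Y}{3} + 36 = 36 - \frac{4 Y}{3}$)
$\left(V{\left(-109 \right)} - 26962\right) + 27858 = \left(\left(36 - - \frac{436}{3}\right) - 26962\right) + 27858 = \left(\left(36 + \frac{436}{3}\right) - 26962\right) + 27858 = \left(\frac{544}{3} - 26962\right) + 27858 = - \frac{80342}{3} + 27858 = \frac{3232}{3}$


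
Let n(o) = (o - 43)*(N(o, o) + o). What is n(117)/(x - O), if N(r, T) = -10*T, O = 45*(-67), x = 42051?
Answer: -351/203 ≈ -1.7291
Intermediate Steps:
O = -3015
n(o) = -9*o*(-43 + o) (n(o) = (o - 43)*(-10*o + o) = (-43 + o)*(-9*o) = -9*o*(-43 + o))
n(117)/(x - O) = (9*117*(43 - 1*117))/(42051 - 1*(-3015)) = (9*117*(43 - 117))/(42051 + 3015) = (9*117*(-74))/45066 = -77922*1/45066 = -351/203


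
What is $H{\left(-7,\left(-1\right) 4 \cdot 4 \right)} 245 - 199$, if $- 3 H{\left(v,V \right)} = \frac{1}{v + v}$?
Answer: $- \frac{1159}{6} \approx -193.17$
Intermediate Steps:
$H{\left(v,V \right)} = - \frac{1}{6 v}$ ($H{\left(v,V \right)} = - \frac{1}{3 \left(v + v\right)} = - \frac{1}{3 \cdot 2 v} = - \frac{\frac{1}{2} \frac{1}{v}}{3} = - \frac{1}{6 v}$)
$H{\left(-7,\left(-1\right) 4 \cdot 4 \right)} 245 - 199 = - \frac{1}{6 \left(-7\right)} 245 - 199 = \left(- \frac{1}{6}\right) \left(- \frac{1}{7}\right) 245 - 199 = \frac{1}{42} \cdot 245 - 199 = \frac{35}{6} - 199 = - \frac{1159}{6}$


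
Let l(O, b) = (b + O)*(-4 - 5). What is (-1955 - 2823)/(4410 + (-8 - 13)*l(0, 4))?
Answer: -2389/2583 ≈ -0.92489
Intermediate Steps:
l(O, b) = -9*O - 9*b (l(O, b) = (O + b)*(-9) = -9*O - 9*b)
(-1955 - 2823)/(4410 + (-8 - 13)*l(0, 4)) = (-1955 - 2823)/(4410 + (-8 - 13)*(-9*0 - 9*4)) = -4778/(4410 - 21*(0 - 36)) = -4778/(4410 - 21*(-36)) = -4778/(4410 + 756) = -4778/5166 = -4778*1/5166 = -2389/2583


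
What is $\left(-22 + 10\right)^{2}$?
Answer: $144$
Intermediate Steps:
$\left(-22 + 10\right)^{2} = \left(-12\right)^{2} = 144$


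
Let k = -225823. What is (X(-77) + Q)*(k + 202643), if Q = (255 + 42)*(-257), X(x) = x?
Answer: 1771091080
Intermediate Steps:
Q = -76329 (Q = 297*(-257) = -76329)
(X(-77) + Q)*(k + 202643) = (-77 - 76329)*(-225823 + 202643) = -76406*(-23180) = 1771091080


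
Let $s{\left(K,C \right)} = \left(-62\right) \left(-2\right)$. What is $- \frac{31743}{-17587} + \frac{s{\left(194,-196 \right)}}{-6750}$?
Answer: $\frac{106042231}{59356125} \approx 1.7865$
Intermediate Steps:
$s{\left(K,C \right)} = 124$
$- \frac{31743}{-17587} + \frac{s{\left(194,-196 \right)}}{-6750} = - \frac{31743}{-17587} + \frac{124}{-6750} = \left(-31743\right) \left(- \frac{1}{17587}\right) + 124 \left(- \frac{1}{6750}\right) = \frac{31743}{17587} - \frac{62}{3375} = \frac{106042231}{59356125}$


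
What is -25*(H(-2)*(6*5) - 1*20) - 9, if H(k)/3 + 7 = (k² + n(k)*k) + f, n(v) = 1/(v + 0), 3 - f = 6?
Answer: 11741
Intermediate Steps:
f = -3 (f = 3 - 1*6 = 3 - 6 = -3)
n(v) = 1/v
H(k) = -27 + 3*k² (H(k) = -21 + 3*((k² + k/k) - 3) = -21 + 3*((k² + 1) - 3) = -21 + 3*((1 + k²) - 3) = -21 + 3*(-2 + k²) = -21 + (-6 + 3*k²) = -27 + 3*k²)
-25*(H(-2)*(6*5) - 1*20) - 9 = -25*((-27 + 3*(-2)²)*(6*5) - 1*20) - 9 = -25*((-27 + 3*4)*30 - 20) - 9 = -25*((-27 + 12)*30 - 20) - 9 = -25*(-15*30 - 20) - 9 = -25*(-450 - 20) - 9 = -25*(-470) - 9 = 11750 - 9 = 11741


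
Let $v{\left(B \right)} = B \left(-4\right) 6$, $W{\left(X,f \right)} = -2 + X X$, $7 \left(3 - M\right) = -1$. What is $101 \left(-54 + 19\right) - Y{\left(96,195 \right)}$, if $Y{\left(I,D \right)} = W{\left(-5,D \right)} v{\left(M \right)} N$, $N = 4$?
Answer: $\frac{23831}{7} \approx 3404.4$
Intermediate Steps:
$M = \frac{22}{7}$ ($M = 3 - - \frac{1}{7} = 3 + \frac{1}{7} = \frac{22}{7} \approx 3.1429$)
$W{\left(X,f \right)} = -2 + X^{2}$
$v{\left(B \right)} = - 24 B$ ($v{\left(B \right)} = - 4 B 6 = - 24 B$)
$Y{\left(I,D \right)} = - \frac{48576}{7}$ ($Y{\left(I,D \right)} = \left(-2 + \left(-5\right)^{2}\right) \left(\left(-24\right) \frac{22}{7}\right) 4 = \left(-2 + 25\right) \left(- \frac{528}{7}\right) 4 = 23 \left(- \frac{528}{7}\right) 4 = \left(- \frac{12144}{7}\right) 4 = - \frac{48576}{7}$)
$101 \left(-54 + 19\right) - Y{\left(96,195 \right)} = 101 \left(-54 + 19\right) - - \frac{48576}{7} = 101 \left(-35\right) + \frac{48576}{7} = -3535 + \frac{48576}{7} = \frac{23831}{7}$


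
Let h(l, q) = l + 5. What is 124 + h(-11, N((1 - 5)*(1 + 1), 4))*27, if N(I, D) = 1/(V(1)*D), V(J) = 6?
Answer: -38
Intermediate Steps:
N(I, D) = 1/(6*D)
h(l, q) = 5 + l
124 + h(-11, N((1 - 5)*(1 + 1), 4))*27 = 124 + (5 - 11)*27 = 124 - 6*27 = 124 - 162 = -38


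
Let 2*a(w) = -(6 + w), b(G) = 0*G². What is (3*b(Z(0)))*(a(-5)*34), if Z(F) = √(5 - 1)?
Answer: 0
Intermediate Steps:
Z(F) = 2 (Z(F) = √4 = 2)
b(G) = 0
a(w) = -3 - w/2 (a(w) = (-(6 + w))/2 = (-6 - w)/2 = -3 - w/2)
(3*b(Z(0)))*(a(-5)*34) = (3*0)*((-3 - ½*(-5))*34) = 0*((-3 + 5/2)*34) = 0*(-½*34) = 0*(-17) = 0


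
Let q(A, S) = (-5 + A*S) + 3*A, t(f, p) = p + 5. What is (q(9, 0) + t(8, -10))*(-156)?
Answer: -2652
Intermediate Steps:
t(f, p) = 5 + p
q(A, S) = -5 + 3*A + A*S
(q(9, 0) + t(8, -10))*(-156) = ((-5 + 3*9 + 9*0) + (5 - 10))*(-156) = ((-5 + 27 + 0) - 5)*(-156) = (22 - 5)*(-156) = 17*(-156) = -2652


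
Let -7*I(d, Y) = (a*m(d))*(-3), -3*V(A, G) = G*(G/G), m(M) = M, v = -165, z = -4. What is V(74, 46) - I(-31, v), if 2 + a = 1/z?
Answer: -3799/84 ≈ -45.226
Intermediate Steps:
a = -9/4 (a = -2 + 1/(-4) = -2 - ¼ = -9/4 ≈ -2.2500)
V(A, G) = -G/3 (V(A, G) = -G*G/G/3 = -G/3)
I(d, Y) = -27*d/28 (I(d, Y) = -(-9*d/4)*(-3)/7 = -27*d/28)
V(74, 46) - I(-31, v) = -⅓*46 - (-27)*(-31)/28 = -46/3 - 1*837/28 = -46/3 - 837/28 = -3799/84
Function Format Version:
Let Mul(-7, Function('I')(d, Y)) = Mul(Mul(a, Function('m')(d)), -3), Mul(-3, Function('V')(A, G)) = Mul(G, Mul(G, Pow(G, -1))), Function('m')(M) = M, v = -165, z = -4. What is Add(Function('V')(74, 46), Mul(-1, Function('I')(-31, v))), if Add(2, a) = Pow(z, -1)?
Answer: Rational(-3799, 84) ≈ -45.226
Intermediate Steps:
a = Rational(-9, 4) (a = Add(-2, Pow(-4, -1)) = Add(-2, Rational(-1, 4)) = Rational(-9, 4) ≈ -2.2500)
Function('V')(A, G) = Mul(Rational(-1, 3), G) (Function('V')(A, G) = Mul(Rational(-1, 3), Mul(G, Mul(G, Pow(G, -1)))) = Mul(Rational(-1, 3), Mul(G, 1)) = Mul(Rational(-1, 3), G))
Function('I')(d, Y) = Mul(Rational(-27, 28), d) (Function('I')(d, Y) = Mul(Rational(-1, 7), Mul(Mul(Rational(-9, 4), d), -3)) = Mul(Rational(-1, 7), Mul(Rational(27, 4), d)) = Mul(Rational(-27, 28), d))
Add(Function('V')(74, 46), Mul(-1, Function('I')(-31, v))) = Add(Mul(Rational(-1, 3), 46), Mul(-1, Mul(Rational(-27, 28), -31))) = Add(Rational(-46, 3), Mul(-1, Rational(837, 28))) = Add(Rational(-46, 3), Rational(-837, 28)) = Rational(-3799, 84)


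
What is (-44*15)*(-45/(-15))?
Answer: -1980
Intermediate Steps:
(-44*15)*(-45/(-15)) = -(-29700)*(-1)/15 = -660*3 = -1980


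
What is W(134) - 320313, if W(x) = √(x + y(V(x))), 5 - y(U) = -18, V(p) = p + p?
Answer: -320313 + √157 ≈ -3.2030e+5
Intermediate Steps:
V(p) = 2*p
y(U) = 23 (y(U) = 5 - 1*(-18) = 5 + 18 = 23)
W(x) = √(23 + x) (W(x) = √(x + 23) = √(23 + x))
W(134) - 320313 = √(23 + 134) - 320313 = √157 - 320313 = -320313 + √157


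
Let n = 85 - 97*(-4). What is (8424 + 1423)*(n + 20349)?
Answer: 205034234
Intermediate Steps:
n = 473 (n = 85 + 388 = 473)
(8424 + 1423)*(n + 20349) = (8424 + 1423)*(473 + 20349) = 9847*20822 = 205034234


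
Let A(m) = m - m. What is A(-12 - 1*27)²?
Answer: 0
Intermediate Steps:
A(m) = 0
A(-12 - 1*27)² = 0² = 0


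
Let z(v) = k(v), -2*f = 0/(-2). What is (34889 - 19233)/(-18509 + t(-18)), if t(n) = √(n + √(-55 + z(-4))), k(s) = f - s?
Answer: -15656/(18509 - √(-18 + I*√51)) ≈ -0.8459 - 0.00019755*I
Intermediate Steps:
f = 0 (f = -0/(-2) = -0*(-1)/2 = -½*0 = 0)
k(s) = -s (k(s) = 0 - s = -s)
z(v) = -v
t(n) = √(n + I*√51) (t(n) = √(n + √(-55 - 1*(-4))) = √(n + √(-55 + 4)) = √(n + √(-51)) = √(n + I*√51))
(34889 - 19233)/(-18509 + t(-18)) = (34889 - 19233)/(-18509 + √(-18 + I*√51)) = 15656/(-18509 + √(-18 + I*√51))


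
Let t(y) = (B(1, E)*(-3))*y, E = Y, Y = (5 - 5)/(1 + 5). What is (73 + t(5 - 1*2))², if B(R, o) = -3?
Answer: 10000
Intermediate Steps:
Y = 0 (Y = 0/6 = 0*(⅙) = 0)
E = 0
t(y) = 9*y (t(y) = (-3*(-3))*y = 9*y)
(73 + t(5 - 1*2))² = (73 + 9*(5 - 1*2))² = (73 + 9*(5 - 2))² = (73 + 9*3)² = (73 + 27)² = 100² = 10000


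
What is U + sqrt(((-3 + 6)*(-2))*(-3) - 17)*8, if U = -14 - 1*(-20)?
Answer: 14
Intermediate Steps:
U = 6 (U = -14 + 20 = 6)
U + sqrt(((-3 + 6)*(-2))*(-3) - 17)*8 = 6 + sqrt(((-3 + 6)*(-2))*(-3) - 17)*8 = 6 + sqrt((3*(-2))*(-3) - 17)*8 = 6 + sqrt(-6*(-3) - 17)*8 = 6 + sqrt(18 - 17)*8 = 6 + sqrt(1)*8 = 6 + 1*8 = 6 + 8 = 14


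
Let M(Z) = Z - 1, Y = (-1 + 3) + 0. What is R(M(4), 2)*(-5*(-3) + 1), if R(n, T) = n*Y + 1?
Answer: 112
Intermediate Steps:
Y = 2 (Y = 2 + 0 = 2)
M(Z) = -1 + Z
R(n, T) = 1 + 2*n (R(n, T) = n*2 + 1 = 2*n + 1 = 1 + 2*n)
R(M(4), 2)*(-5*(-3) + 1) = (1 + 2*(-1 + 4))*(-5*(-3) + 1) = (1 + 2*3)*(15 + 1) = (1 + 6)*16 = 7*16 = 112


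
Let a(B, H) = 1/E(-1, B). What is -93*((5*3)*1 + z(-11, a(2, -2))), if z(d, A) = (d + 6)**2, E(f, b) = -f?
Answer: -3720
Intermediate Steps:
a(B, H) = 1 (a(B, H) = 1/(-1*(-1)) = 1/1 = 1)
z(d, A) = (6 + d)**2
-93*((5*3)*1 + z(-11, a(2, -2))) = -93*((5*3)*1 + (6 - 11)**2) = -93*(15*1 + (-5)**2) = -93*(15 + 25) = -93*40 = -3720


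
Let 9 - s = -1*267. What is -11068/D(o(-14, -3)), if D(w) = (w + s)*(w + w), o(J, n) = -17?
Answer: 5534/4403 ≈ 1.2569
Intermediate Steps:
s = 276 (s = 9 - (-1)*267 = 9 - 1*(-267) = 9 + 267 = 276)
D(w) = 2*w*(276 + w) (D(w) = (w + 276)*(w + w) = (276 + w)*(2*w) = 2*w*(276 + w))
-11068/D(o(-14, -3)) = -11068*(-1/(34*(276 - 17))) = -11068/(2*(-17)*259) = -11068/(-8806) = -11068*(-1/8806) = 5534/4403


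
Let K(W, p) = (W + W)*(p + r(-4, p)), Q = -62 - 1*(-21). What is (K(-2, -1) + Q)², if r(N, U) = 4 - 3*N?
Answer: 10201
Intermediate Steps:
Q = -41 (Q = -62 + 21 = -41)
K(W, p) = 2*W*(16 + p) (K(W, p) = (W + W)*(p + (4 - 3*(-4))) = (2*W)*(p + (4 + 12)) = (2*W)*(p + 16) = (2*W)*(16 + p) = 2*W*(16 + p))
(K(-2, -1) + Q)² = (2*(-2)*(16 - 1) - 41)² = (2*(-2)*15 - 41)² = (-60 - 41)² = (-101)² = 10201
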